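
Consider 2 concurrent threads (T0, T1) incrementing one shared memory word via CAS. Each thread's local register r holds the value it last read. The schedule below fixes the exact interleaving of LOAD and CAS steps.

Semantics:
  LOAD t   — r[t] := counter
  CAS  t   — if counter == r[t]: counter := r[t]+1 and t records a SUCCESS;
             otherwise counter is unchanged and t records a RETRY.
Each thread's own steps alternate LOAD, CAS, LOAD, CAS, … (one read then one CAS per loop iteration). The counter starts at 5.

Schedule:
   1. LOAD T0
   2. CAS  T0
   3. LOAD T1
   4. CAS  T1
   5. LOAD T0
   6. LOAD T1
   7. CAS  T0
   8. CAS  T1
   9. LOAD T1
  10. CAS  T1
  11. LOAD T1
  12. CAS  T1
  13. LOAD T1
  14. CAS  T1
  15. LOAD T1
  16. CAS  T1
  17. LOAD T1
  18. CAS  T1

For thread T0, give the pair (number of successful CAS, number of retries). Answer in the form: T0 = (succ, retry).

T0 = (2, 0)

[1] T0.load  rd  (counter 5, T0.r 5)
[2] T0.cas  hit  (counter 6, T0.r 5)
[3] T1.load  rd  (counter 6, T1.r 6)
[4] T1.cas  hit  (counter 7, T1.r 6)
[5] T0.load  rd  (counter 7, T0.r 7)
[6] T1.load  rd  (counter 7, T1.r 7)
[7] T0.cas  hit  (counter 8, T0.r 7)
[8] T1.cas  miss  (counter 8, T1.r 7)
[9] T1.load  rd  (counter 8, T1.r 8)
[10] T1.cas  hit  (counter 9, T1.r 8)
[11] T1.load  rd  (counter 9, T1.r 9)
[12] T1.cas  hit  (counter 10, T1.r 9)
[13] T1.load  rd  (counter 10, T1.r 10)
[14] T1.cas  hit  (counter 11, T1.r 10)
[15] T1.load  rd  (counter 11, T1.r 11)
[16] T1.cas  hit  (counter 12, T1.r 11)
[17] T1.load  rd  (counter 12, T1.r 12)
[18] T1.cas  hit  (counter 13, T1.r 12)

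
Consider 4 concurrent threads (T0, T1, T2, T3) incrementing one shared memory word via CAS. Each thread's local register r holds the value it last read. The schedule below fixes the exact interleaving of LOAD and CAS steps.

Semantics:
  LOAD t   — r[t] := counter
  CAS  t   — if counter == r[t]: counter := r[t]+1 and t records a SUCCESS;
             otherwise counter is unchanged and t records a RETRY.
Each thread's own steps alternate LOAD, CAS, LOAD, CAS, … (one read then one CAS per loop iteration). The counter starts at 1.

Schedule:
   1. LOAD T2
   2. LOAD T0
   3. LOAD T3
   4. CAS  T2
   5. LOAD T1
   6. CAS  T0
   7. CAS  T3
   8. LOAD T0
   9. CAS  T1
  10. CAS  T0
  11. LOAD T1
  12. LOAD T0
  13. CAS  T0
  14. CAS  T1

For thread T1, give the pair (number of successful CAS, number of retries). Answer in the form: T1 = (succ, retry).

   1) LOAD T2:  M=1  r_T2=1
   2) LOAD T0:  M=1  r_T0=1
   3) LOAD T3:  M=1  r_T3=1
   4) CAS  T2:  M=2  r_T2=1 ✓
   5) LOAD T1:  M=2  r_T1=2
   6) CAS  T0:  M=2  r_T0=1 ✗
   7) CAS  T3:  M=2  r_T3=1 ✗
   8) LOAD T0:  M=2  r_T0=2
   9) CAS  T1:  M=3  r_T1=2 ✓
  10) CAS  T0:  M=3  r_T0=2 ✗
  11) LOAD T1:  M=3  r_T1=3
  12) LOAD T0:  M=3  r_T0=3
  13) CAS  T0:  M=4  r_T0=3 ✓
  14) CAS  T1:  M=4  r_T1=3 ✗

T1 = (1, 1)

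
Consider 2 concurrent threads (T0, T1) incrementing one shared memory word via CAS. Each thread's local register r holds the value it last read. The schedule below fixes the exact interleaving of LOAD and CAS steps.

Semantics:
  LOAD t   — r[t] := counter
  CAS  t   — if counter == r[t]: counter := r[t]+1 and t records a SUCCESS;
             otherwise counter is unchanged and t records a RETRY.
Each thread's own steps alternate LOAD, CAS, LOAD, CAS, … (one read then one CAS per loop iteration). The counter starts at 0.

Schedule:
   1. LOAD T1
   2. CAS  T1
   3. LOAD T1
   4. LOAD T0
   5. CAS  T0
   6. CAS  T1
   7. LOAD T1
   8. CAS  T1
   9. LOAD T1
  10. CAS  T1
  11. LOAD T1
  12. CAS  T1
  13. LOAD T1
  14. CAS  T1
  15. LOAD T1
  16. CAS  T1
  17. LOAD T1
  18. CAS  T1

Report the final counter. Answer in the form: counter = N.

T1 LOAD — after: cnt=0, r=0 — load
T1 CAS — after: cnt=1, r=0 — ok
T1 LOAD — after: cnt=1, r=1 — load
T0 LOAD — after: cnt=1, r=1 — load
T0 CAS — after: cnt=2, r=1 — ok
T1 CAS — after: cnt=2, r=1 — retry
T1 LOAD — after: cnt=2, r=2 — load
T1 CAS — after: cnt=3, r=2 — ok
T1 LOAD — after: cnt=3, r=3 — load
T1 CAS — after: cnt=4, r=3 — ok
T1 LOAD — after: cnt=4, r=4 — load
T1 CAS — after: cnt=5, r=4 — ok
T1 LOAD — after: cnt=5, r=5 — load
T1 CAS — after: cnt=6, r=5 — ok
T1 LOAD — after: cnt=6, r=6 — load
T1 CAS — after: cnt=7, r=6 — ok
T1 LOAD — after: cnt=7, r=7 — load
T1 CAS — after: cnt=8, r=7 — ok

counter = 8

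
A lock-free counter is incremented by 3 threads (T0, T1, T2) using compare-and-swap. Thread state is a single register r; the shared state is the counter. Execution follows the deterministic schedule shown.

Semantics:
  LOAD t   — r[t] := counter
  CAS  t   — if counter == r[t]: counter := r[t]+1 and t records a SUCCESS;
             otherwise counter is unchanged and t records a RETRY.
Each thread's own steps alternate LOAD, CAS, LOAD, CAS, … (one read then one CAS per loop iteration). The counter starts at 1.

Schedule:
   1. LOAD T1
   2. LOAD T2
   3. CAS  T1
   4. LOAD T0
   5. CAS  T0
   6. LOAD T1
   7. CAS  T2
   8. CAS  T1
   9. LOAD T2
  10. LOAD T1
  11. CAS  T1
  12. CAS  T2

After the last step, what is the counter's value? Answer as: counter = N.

counter = 5

#1 T1 reads 1
#2 T2 reads 1
#3 T1 CAS(1→2) writes; counter now 2
#4 T0 reads 2
#5 T0 CAS(2→3) writes; counter now 3
#6 T1 reads 3
#7 T2 CAS(1→2) fails; counter now 3
#8 T1 CAS(3→4) writes; counter now 4
#9 T2 reads 4
#10 T1 reads 4
#11 T1 CAS(4→5) writes; counter now 5
#12 T2 CAS(4→5) fails; counter now 5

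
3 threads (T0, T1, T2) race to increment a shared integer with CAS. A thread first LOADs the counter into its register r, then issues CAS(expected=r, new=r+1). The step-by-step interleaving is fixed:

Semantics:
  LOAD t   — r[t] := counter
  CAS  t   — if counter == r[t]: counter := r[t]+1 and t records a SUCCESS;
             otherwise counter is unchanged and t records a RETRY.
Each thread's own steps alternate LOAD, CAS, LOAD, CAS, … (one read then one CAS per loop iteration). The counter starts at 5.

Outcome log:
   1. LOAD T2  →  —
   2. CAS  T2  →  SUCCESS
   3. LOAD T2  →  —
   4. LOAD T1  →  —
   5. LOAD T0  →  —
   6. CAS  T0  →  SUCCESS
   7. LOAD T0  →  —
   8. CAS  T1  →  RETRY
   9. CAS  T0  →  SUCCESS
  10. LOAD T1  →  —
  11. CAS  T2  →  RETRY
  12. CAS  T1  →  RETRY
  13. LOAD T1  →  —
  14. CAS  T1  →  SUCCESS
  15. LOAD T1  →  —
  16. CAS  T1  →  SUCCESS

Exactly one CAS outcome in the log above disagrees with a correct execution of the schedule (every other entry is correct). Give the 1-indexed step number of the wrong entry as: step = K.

step = 12

Correct run:
1. LOAD T2 → mem=5 r[T2]=5 [LOAD]
2. CAS T2 → mem=6 r[T2]=5 [OK]
3. LOAD T2 → mem=6 r[T2]=6 [LOAD]
4. LOAD T1 → mem=6 r[T1]=6 [LOAD]
5. LOAD T0 → mem=6 r[T0]=6 [LOAD]
6. CAS T0 → mem=7 r[T0]=6 [OK]
7. LOAD T0 → mem=7 r[T0]=7 [LOAD]
8. CAS T1 → mem=7 r[T1]=6 [RETRY]
9. CAS T0 → mem=8 r[T0]=7 [OK]
10. LOAD T1 → mem=8 r[T1]=8 [LOAD]
11. CAS T2 → mem=8 r[T2]=6 [RETRY]
12. CAS T1 → mem=9 r[T1]=8 [OK]
13. LOAD T1 → mem=9 r[T1]=9 [LOAD]
14. CAS T1 → mem=10 r[T1]=9 [OK]
15. LOAD T1 → mem=10 r[T1]=10 [LOAD]
16. CAS T1 → mem=11 r[T1]=10 [OK]
Mismatch at 12.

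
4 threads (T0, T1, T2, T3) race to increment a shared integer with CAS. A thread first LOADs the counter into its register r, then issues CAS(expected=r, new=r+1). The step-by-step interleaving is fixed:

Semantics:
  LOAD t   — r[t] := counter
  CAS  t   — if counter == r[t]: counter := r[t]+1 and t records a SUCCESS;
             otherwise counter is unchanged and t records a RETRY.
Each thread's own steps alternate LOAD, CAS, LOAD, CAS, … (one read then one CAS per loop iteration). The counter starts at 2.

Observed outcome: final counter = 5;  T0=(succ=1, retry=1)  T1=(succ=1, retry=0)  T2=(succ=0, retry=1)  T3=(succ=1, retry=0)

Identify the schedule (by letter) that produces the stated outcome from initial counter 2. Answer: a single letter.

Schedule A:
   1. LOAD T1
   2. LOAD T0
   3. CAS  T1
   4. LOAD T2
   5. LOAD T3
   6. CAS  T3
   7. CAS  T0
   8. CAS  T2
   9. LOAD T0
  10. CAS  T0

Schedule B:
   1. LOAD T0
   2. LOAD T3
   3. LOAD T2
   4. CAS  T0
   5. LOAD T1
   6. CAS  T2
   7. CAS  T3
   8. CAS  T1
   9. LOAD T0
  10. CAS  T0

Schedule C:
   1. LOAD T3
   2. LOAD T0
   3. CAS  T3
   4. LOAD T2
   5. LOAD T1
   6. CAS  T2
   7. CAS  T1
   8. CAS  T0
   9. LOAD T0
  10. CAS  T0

A

Simulating candidate A:
[1] T1.load  rd  (counter 2, T1.r 2)
[2] T0.load  rd  (counter 2, T0.r 2)
[3] T1.cas  hit  (counter 3, T1.r 2)
[4] T2.load  rd  (counter 3, T2.r 3)
[5] T3.load  rd  (counter 3, T3.r 3)
[6] T3.cas  hit  (counter 4, T3.r 3)
[7] T0.cas  miss  (counter 4, T0.r 2)
[8] T2.cas  miss  (counter 4, T2.r 3)
[9] T0.load  rd  (counter 4, T0.r 4)
[10] T0.cas  hit  (counter 5, T0.r 4)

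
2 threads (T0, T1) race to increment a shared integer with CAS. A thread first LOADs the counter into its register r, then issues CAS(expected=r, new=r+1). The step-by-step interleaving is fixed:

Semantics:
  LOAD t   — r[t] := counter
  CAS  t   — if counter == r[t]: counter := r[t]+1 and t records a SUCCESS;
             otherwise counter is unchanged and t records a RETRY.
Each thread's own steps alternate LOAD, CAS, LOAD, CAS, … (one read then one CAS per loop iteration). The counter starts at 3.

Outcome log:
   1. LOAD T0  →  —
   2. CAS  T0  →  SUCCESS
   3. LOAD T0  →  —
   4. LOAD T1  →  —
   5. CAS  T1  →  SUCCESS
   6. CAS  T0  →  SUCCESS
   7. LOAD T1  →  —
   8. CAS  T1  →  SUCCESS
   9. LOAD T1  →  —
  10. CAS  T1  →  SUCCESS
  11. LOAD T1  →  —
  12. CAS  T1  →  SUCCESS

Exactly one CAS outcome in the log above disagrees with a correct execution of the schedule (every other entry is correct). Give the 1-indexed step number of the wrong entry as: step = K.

step = 6

Reference trace:
1. LOAD T0 → mem=3 r[T0]=3 [LOAD]
2. CAS T0 → mem=4 r[T0]=3 [OK]
3. LOAD T0 → mem=4 r[T0]=4 [LOAD]
4. LOAD T1 → mem=4 r[T1]=4 [LOAD]
5. CAS T1 → mem=5 r[T1]=4 [OK]
6. CAS T0 → mem=5 r[T0]=4 [RETRY]
7. LOAD T1 → mem=5 r[T1]=5 [LOAD]
8. CAS T1 → mem=6 r[T1]=5 [OK]
9. LOAD T1 → mem=6 r[T1]=6 [LOAD]
10. CAS T1 → mem=7 r[T1]=6 [OK]
11. LOAD T1 → mem=7 r[T1]=7 [LOAD]
12. CAS T1 → mem=8 r[T1]=7 [OK]
Mismatch at 6.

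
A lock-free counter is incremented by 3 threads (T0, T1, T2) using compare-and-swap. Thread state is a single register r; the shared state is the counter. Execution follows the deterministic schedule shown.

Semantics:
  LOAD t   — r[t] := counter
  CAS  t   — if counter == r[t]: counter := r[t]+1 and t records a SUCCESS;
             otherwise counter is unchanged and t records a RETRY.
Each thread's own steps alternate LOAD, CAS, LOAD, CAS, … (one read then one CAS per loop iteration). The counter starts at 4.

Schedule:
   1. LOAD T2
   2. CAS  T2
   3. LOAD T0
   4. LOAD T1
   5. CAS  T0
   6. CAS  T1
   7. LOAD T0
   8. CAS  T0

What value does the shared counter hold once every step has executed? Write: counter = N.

counter = 7

#1 T2 reads 4
#2 T2 CAS(4→5) writes; counter now 5
#3 T0 reads 5
#4 T1 reads 5
#5 T0 CAS(5→6) writes; counter now 6
#6 T1 CAS(5→6) fails; counter now 6
#7 T0 reads 6
#8 T0 CAS(6→7) writes; counter now 7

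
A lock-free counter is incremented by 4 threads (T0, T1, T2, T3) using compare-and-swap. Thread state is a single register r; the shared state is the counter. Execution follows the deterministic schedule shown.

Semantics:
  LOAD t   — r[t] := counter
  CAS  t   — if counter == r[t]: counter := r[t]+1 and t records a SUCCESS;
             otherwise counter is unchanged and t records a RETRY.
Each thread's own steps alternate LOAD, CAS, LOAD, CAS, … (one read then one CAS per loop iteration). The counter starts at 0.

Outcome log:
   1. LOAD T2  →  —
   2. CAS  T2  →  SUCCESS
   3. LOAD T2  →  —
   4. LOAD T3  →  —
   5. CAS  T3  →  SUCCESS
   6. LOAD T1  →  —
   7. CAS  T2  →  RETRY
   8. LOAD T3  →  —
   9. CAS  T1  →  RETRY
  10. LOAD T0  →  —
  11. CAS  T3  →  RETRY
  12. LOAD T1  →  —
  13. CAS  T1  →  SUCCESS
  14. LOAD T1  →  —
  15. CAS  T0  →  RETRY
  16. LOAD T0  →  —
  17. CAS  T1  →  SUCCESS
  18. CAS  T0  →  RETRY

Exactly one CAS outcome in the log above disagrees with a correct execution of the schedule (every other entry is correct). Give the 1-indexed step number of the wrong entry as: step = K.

Reference trace:
1. LOAD T2 → mem=0 r[T2]=0 [LOAD]
2. CAS T2 → mem=1 r[T2]=0 [OK]
3. LOAD T2 → mem=1 r[T2]=1 [LOAD]
4. LOAD T3 → mem=1 r[T3]=1 [LOAD]
5. CAS T3 → mem=2 r[T3]=1 [OK]
6. LOAD T1 → mem=2 r[T1]=2 [LOAD]
7. CAS T2 → mem=2 r[T2]=1 [RETRY]
8. LOAD T3 → mem=2 r[T3]=2 [LOAD]
9. CAS T1 → mem=3 r[T1]=2 [OK]
10. LOAD T0 → mem=3 r[T0]=3 [LOAD]
11. CAS T3 → mem=3 r[T3]=2 [RETRY]
12. LOAD T1 → mem=3 r[T1]=3 [LOAD]
13. CAS T1 → mem=4 r[T1]=3 [OK]
14. LOAD T1 → mem=4 r[T1]=4 [LOAD]
15. CAS T0 → mem=4 r[T0]=3 [RETRY]
16. LOAD T0 → mem=4 r[T0]=4 [LOAD]
17. CAS T1 → mem=5 r[T1]=4 [OK]
18. CAS T0 → mem=5 r[T0]=4 [RETRY]
Log disagrees first at step 9.

step = 9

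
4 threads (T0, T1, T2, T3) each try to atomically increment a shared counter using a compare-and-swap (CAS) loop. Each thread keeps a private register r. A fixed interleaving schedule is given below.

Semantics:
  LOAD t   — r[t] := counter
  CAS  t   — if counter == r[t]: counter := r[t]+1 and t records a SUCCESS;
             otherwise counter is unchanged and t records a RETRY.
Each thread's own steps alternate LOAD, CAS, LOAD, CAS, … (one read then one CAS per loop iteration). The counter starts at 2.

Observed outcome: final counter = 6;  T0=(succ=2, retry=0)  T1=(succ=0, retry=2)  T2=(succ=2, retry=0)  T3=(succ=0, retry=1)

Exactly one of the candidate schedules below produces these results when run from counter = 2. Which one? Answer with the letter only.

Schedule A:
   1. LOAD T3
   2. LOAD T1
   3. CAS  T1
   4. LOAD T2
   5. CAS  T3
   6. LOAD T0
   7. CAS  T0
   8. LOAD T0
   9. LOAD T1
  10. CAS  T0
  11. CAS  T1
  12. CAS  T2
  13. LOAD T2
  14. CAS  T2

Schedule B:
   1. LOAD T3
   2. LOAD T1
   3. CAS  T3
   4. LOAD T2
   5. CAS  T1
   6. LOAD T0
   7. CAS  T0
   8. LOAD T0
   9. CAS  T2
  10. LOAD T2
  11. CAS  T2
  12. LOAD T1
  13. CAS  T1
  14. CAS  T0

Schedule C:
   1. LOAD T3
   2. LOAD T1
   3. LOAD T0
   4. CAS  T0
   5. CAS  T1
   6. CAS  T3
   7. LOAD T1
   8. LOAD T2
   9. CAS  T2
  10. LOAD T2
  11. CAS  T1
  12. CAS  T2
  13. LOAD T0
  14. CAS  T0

Simulating candidate C:
1. LOAD T3 → mem=2 r[T3]=2 [LOAD]
2. LOAD T1 → mem=2 r[T1]=2 [LOAD]
3. LOAD T0 → mem=2 r[T0]=2 [LOAD]
4. CAS T0 → mem=3 r[T0]=2 [OK]
5. CAS T1 → mem=3 r[T1]=2 [RETRY]
6. CAS T3 → mem=3 r[T3]=2 [RETRY]
7. LOAD T1 → mem=3 r[T1]=3 [LOAD]
8. LOAD T2 → mem=3 r[T2]=3 [LOAD]
9. CAS T2 → mem=4 r[T2]=3 [OK]
10. LOAD T2 → mem=4 r[T2]=4 [LOAD]
11. CAS T1 → mem=4 r[T1]=3 [RETRY]
12. CAS T2 → mem=5 r[T2]=4 [OK]
13. LOAD T0 → mem=5 r[T0]=5 [LOAD]
14. CAS T0 → mem=6 r[T0]=5 [OK]

C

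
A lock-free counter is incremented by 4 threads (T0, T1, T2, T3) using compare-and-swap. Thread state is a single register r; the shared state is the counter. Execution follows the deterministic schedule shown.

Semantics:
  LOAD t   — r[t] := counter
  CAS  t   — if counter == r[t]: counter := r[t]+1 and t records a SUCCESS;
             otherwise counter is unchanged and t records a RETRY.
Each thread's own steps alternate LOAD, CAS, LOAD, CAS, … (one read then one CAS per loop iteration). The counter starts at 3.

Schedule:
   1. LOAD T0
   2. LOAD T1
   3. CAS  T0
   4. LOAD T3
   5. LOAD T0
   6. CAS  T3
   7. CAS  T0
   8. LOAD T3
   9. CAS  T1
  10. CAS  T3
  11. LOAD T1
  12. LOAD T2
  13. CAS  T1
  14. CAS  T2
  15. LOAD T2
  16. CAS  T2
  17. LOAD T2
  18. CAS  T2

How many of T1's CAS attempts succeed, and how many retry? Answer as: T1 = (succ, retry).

T1 = (1, 1)

[1] T0.load  rd  (counter 3, T0.r 3)
[2] T1.load  rd  (counter 3, T1.r 3)
[3] T0.cas  hit  (counter 4, T0.r 3)
[4] T3.load  rd  (counter 4, T3.r 4)
[5] T0.load  rd  (counter 4, T0.r 4)
[6] T3.cas  hit  (counter 5, T3.r 4)
[7] T0.cas  miss  (counter 5, T0.r 4)
[8] T3.load  rd  (counter 5, T3.r 5)
[9] T1.cas  miss  (counter 5, T1.r 3)
[10] T3.cas  hit  (counter 6, T3.r 5)
[11] T1.load  rd  (counter 6, T1.r 6)
[12] T2.load  rd  (counter 6, T2.r 6)
[13] T1.cas  hit  (counter 7, T1.r 6)
[14] T2.cas  miss  (counter 7, T2.r 6)
[15] T2.load  rd  (counter 7, T2.r 7)
[16] T2.cas  hit  (counter 8, T2.r 7)
[17] T2.load  rd  (counter 8, T2.r 8)
[18] T2.cas  hit  (counter 9, T2.r 8)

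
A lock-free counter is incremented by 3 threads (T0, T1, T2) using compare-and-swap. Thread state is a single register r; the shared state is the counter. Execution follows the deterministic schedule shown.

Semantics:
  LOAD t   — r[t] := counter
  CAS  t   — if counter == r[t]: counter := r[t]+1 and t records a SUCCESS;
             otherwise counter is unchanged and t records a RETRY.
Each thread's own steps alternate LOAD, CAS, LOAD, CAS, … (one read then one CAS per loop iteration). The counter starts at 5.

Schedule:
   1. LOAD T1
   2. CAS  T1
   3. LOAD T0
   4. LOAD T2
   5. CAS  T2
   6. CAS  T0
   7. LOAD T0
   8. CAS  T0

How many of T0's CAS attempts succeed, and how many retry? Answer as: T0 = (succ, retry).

1. LOAD T1 → mem=5 r[T1]=5 [LOAD]
2. CAS T1 → mem=6 r[T1]=5 [OK]
3. LOAD T0 → mem=6 r[T0]=6 [LOAD]
4. LOAD T2 → mem=6 r[T2]=6 [LOAD]
5. CAS T2 → mem=7 r[T2]=6 [OK]
6. CAS T0 → mem=7 r[T0]=6 [RETRY]
7. LOAD T0 → mem=7 r[T0]=7 [LOAD]
8. CAS T0 → mem=8 r[T0]=7 [OK]

T0 = (1, 1)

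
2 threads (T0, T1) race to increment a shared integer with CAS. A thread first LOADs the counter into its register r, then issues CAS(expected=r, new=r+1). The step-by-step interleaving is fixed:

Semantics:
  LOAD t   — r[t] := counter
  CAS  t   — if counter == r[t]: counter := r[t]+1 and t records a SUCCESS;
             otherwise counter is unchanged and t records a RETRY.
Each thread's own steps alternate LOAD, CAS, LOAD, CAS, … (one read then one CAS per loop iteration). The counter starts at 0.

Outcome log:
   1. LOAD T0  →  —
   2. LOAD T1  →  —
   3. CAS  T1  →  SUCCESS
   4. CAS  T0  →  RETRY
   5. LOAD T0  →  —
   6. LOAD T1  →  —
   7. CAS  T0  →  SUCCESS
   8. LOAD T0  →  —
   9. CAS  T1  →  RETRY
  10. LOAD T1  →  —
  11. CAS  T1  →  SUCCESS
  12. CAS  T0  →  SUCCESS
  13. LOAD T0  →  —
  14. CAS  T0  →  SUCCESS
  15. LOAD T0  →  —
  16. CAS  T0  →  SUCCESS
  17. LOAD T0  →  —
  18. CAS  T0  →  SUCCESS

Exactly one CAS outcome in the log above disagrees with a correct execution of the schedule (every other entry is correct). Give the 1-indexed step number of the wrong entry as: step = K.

step = 12

Correct run:
T0 LOAD — after: cnt=0, r=0 — load
T1 LOAD — after: cnt=0, r=0 — load
T1 CAS — after: cnt=1, r=0 — ok
T0 CAS — after: cnt=1, r=0 — retry
T0 LOAD — after: cnt=1, r=1 — load
T1 LOAD — after: cnt=1, r=1 — load
T0 CAS — after: cnt=2, r=1 — ok
T0 LOAD — after: cnt=2, r=2 — load
T1 CAS — after: cnt=2, r=1 — retry
T1 LOAD — after: cnt=2, r=2 — load
T1 CAS — after: cnt=3, r=2 — ok
T0 CAS — after: cnt=3, r=2 — retry
T0 LOAD — after: cnt=3, r=3 — load
T0 CAS — after: cnt=4, r=3 — ok
T0 LOAD — after: cnt=4, r=4 — load
T0 CAS — after: cnt=5, r=4 — ok
T0 LOAD — after: cnt=5, r=5 — load
T0 CAS — after: cnt=6, r=5 — ok
Flip is step 12.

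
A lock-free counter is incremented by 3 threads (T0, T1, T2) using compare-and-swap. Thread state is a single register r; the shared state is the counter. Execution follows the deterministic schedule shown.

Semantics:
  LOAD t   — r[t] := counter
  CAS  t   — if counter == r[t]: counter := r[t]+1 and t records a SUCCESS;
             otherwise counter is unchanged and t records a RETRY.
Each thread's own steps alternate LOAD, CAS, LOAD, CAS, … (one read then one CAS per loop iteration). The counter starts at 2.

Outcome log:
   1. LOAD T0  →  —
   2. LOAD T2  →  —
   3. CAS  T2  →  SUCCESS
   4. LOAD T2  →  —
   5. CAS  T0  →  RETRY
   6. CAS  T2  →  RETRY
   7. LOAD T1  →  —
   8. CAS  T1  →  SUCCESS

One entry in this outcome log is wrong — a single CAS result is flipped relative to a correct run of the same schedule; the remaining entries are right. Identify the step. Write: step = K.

Reference trace:
   1) LOAD T0:  M=2  r_T0=2
   2) LOAD T2:  M=2  r_T2=2
   3) CAS  T2:  M=3  r_T2=2 ✓
   4) LOAD T2:  M=3  r_T2=3
   5) CAS  T0:  M=3  r_T0=2 ✗
   6) CAS  T2:  M=4  r_T2=3 ✓
   7) LOAD T1:  M=4  r_T1=4
   8) CAS  T1:  M=5  r_T1=4 ✓
Log disagrees first at step 6.

step = 6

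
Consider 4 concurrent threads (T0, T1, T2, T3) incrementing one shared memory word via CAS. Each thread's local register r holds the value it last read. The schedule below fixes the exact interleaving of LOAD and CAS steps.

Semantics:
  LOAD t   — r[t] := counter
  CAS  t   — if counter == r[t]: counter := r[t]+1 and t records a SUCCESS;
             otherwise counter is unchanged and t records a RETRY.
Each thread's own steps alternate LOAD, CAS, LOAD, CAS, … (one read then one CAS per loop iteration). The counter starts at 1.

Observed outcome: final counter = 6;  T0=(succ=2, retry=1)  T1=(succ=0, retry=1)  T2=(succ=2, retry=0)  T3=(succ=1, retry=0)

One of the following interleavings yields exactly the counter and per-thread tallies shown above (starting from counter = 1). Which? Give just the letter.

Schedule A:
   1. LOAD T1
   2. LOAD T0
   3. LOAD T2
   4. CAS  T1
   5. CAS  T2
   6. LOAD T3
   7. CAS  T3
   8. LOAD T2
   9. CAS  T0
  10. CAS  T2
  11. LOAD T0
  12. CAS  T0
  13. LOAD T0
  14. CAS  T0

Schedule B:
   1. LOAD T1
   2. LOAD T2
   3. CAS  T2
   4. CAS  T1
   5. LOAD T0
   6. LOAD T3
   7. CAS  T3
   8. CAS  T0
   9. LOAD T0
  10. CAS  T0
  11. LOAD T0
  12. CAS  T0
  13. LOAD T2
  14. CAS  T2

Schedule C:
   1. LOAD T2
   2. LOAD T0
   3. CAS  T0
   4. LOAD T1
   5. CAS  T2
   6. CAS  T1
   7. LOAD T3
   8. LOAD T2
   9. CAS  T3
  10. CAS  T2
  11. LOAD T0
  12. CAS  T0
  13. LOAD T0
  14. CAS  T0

B

Tracing schedule B:
T1 LOAD — after: cnt=1, r=1 — load
T2 LOAD — after: cnt=1, r=1 — load
T2 CAS — after: cnt=2, r=1 — ok
T1 CAS — after: cnt=2, r=1 — retry
T0 LOAD — after: cnt=2, r=2 — load
T3 LOAD — after: cnt=2, r=2 — load
T3 CAS — after: cnt=3, r=2 — ok
T0 CAS — after: cnt=3, r=2 — retry
T0 LOAD — after: cnt=3, r=3 — load
T0 CAS — after: cnt=4, r=3 — ok
T0 LOAD — after: cnt=4, r=4 — load
T0 CAS — after: cnt=5, r=4 — ok
T2 LOAD — after: cnt=5, r=5 — load
T2 CAS — after: cnt=6, r=5 — ok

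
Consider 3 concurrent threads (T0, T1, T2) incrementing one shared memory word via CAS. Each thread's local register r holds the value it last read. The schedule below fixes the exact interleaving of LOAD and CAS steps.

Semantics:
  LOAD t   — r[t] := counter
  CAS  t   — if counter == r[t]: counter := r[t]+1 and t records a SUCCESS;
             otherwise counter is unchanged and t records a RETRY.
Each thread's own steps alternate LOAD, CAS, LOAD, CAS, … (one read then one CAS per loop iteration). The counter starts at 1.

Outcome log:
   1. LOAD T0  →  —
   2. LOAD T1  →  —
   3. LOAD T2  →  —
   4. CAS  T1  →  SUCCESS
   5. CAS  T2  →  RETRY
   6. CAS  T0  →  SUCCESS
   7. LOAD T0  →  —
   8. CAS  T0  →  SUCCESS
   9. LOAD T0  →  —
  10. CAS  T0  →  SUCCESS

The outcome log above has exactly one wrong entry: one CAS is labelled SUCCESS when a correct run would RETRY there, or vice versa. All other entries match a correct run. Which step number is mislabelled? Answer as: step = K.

step = 6

Reference trace:
   1) LOAD T0:  M=1  r_T0=1
   2) LOAD T1:  M=1  r_T1=1
   3) LOAD T2:  M=1  r_T2=1
   4) CAS  T1:  M=2  r_T1=1 ✓
   5) CAS  T2:  M=2  r_T2=1 ✗
   6) CAS  T0:  M=2  r_T0=1 ✗
   7) LOAD T0:  M=2  r_T0=2
   8) CAS  T0:  M=3  r_T0=2 ✓
   9) LOAD T0:  M=3  r_T0=3
  10) CAS  T0:  M=4  r_T0=3 ✓
Flip is step 6.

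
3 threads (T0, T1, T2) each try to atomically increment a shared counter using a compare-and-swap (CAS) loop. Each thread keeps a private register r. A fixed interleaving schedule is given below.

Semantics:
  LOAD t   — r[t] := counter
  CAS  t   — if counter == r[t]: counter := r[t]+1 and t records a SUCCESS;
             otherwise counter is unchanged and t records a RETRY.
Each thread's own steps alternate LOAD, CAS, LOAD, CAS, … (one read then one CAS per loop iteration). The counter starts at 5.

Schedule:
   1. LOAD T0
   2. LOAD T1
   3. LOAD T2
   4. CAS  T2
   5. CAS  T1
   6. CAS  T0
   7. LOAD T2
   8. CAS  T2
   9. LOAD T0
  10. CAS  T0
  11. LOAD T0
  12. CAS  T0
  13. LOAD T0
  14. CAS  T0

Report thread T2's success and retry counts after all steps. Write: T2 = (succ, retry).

T2 = (2, 0)

#1 T0 reads 5
#2 T1 reads 5
#3 T2 reads 5
#4 T2 CAS(5→6) writes; counter now 6
#5 T1 CAS(5→6) fails; counter now 6
#6 T0 CAS(5→6) fails; counter now 6
#7 T2 reads 6
#8 T2 CAS(6→7) writes; counter now 7
#9 T0 reads 7
#10 T0 CAS(7→8) writes; counter now 8
#11 T0 reads 8
#12 T0 CAS(8→9) writes; counter now 9
#13 T0 reads 9
#14 T0 CAS(9→10) writes; counter now 10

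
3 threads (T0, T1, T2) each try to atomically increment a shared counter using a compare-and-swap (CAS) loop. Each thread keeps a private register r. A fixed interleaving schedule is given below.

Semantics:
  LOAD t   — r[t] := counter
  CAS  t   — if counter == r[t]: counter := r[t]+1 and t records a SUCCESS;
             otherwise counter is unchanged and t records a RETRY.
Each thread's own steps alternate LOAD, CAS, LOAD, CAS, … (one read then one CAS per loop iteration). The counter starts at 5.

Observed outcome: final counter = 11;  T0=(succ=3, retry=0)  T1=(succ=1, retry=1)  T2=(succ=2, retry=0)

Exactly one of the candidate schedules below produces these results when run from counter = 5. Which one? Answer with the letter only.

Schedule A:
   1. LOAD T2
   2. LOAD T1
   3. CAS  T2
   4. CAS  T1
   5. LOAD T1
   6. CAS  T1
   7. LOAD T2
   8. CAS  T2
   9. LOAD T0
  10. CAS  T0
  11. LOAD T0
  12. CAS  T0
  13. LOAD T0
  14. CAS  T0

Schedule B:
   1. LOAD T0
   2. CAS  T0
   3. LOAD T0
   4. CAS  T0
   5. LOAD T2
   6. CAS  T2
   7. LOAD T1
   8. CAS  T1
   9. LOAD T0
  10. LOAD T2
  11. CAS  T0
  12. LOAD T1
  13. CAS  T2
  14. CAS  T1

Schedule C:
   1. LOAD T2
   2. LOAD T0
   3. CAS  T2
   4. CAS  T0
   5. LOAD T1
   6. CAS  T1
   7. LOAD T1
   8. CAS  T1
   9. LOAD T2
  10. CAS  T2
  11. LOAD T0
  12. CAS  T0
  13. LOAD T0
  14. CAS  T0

A

Tracing schedule A:
#1 T2 reads 5
#2 T1 reads 5
#3 T2 CAS(5→6) writes; counter now 6
#4 T1 CAS(5→6) fails; counter now 6
#5 T1 reads 6
#6 T1 CAS(6→7) writes; counter now 7
#7 T2 reads 7
#8 T2 CAS(7→8) writes; counter now 8
#9 T0 reads 8
#10 T0 CAS(8→9) writes; counter now 9
#11 T0 reads 9
#12 T0 CAS(9→10) writes; counter now 10
#13 T0 reads 10
#14 T0 CAS(10→11) writes; counter now 11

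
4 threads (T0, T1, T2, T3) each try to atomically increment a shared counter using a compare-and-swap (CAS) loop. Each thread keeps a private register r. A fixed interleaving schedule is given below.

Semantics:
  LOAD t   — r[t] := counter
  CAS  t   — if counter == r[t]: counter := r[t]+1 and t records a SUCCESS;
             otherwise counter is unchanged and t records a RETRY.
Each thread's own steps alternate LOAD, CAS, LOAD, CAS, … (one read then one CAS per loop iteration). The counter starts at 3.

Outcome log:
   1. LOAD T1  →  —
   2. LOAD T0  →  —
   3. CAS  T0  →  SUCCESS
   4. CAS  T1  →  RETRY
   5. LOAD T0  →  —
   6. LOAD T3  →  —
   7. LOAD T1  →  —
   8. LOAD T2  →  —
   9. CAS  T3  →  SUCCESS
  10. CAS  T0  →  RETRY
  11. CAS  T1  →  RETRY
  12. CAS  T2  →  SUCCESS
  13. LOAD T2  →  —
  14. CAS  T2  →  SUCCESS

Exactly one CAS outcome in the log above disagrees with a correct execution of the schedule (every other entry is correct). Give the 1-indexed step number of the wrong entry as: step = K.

Reference trace:
1. LOAD T1 → mem=3 r[T1]=3 [LOAD]
2. LOAD T0 → mem=3 r[T0]=3 [LOAD]
3. CAS T0 → mem=4 r[T0]=3 [OK]
4. CAS T1 → mem=4 r[T1]=3 [RETRY]
5. LOAD T0 → mem=4 r[T0]=4 [LOAD]
6. LOAD T3 → mem=4 r[T3]=4 [LOAD]
7. LOAD T1 → mem=4 r[T1]=4 [LOAD]
8. LOAD T2 → mem=4 r[T2]=4 [LOAD]
9. CAS T3 → mem=5 r[T3]=4 [OK]
10. CAS T0 → mem=5 r[T0]=4 [RETRY]
11. CAS T1 → mem=5 r[T1]=4 [RETRY]
12. CAS T2 → mem=5 r[T2]=4 [RETRY]
13. LOAD T2 → mem=5 r[T2]=5 [LOAD]
14. CAS T2 → mem=6 r[T2]=5 [OK]
Mismatch at 12.

step = 12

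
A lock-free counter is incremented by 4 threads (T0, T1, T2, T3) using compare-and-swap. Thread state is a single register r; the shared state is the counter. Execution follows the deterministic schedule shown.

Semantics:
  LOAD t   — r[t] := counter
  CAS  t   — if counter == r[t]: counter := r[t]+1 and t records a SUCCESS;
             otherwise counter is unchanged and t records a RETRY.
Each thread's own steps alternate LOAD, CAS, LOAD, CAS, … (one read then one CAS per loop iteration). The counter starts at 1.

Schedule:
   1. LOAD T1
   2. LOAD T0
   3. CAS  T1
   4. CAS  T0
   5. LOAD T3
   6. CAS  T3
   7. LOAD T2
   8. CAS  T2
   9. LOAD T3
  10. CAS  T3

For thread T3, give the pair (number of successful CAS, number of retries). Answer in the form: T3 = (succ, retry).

T3 = (2, 0)

T1 LOAD — after: cnt=1, r=1 — load
T0 LOAD — after: cnt=1, r=1 — load
T1 CAS — after: cnt=2, r=1 — ok
T0 CAS — after: cnt=2, r=1 — retry
T3 LOAD — after: cnt=2, r=2 — load
T3 CAS — after: cnt=3, r=2 — ok
T2 LOAD — after: cnt=3, r=3 — load
T2 CAS — after: cnt=4, r=3 — ok
T3 LOAD — after: cnt=4, r=4 — load
T3 CAS — after: cnt=5, r=4 — ok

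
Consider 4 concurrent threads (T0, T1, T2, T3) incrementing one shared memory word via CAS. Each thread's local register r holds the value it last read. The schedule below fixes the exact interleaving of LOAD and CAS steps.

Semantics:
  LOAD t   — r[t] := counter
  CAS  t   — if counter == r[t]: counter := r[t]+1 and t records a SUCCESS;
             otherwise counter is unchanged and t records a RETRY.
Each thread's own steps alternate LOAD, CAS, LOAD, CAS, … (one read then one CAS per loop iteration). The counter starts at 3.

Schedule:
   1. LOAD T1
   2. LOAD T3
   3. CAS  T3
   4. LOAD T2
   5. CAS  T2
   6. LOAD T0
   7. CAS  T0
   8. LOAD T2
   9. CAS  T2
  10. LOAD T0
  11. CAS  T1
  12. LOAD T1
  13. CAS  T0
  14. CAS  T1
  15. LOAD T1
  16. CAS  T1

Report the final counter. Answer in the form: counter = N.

counter = 9

T1 LOAD — after: cnt=3, r=3 — load
T3 LOAD — after: cnt=3, r=3 — load
T3 CAS — after: cnt=4, r=3 — ok
T2 LOAD — after: cnt=4, r=4 — load
T2 CAS — after: cnt=5, r=4 — ok
T0 LOAD — after: cnt=5, r=5 — load
T0 CAS — after: cnt=6, r=5 — ok
T2 LOAD — after: cnt=6, r=6 — load
T2 CAS — after: cnt=7, r=6 — ok
T0 LOAD — after: cnt=7, r=7 — load
T1 CAS — after: cnt=7, r=3 — retry
T1 LOAD — after: cnt=7, r=7 — load
T0 CAS — after: cnt=8, r=7 — ok
T1 CAS — after: cnt=8, r=7 — retry
T1 LOAD — after: cnt=8, r=8 — load
T1 CAS — after: cnt=9, r=8 — ok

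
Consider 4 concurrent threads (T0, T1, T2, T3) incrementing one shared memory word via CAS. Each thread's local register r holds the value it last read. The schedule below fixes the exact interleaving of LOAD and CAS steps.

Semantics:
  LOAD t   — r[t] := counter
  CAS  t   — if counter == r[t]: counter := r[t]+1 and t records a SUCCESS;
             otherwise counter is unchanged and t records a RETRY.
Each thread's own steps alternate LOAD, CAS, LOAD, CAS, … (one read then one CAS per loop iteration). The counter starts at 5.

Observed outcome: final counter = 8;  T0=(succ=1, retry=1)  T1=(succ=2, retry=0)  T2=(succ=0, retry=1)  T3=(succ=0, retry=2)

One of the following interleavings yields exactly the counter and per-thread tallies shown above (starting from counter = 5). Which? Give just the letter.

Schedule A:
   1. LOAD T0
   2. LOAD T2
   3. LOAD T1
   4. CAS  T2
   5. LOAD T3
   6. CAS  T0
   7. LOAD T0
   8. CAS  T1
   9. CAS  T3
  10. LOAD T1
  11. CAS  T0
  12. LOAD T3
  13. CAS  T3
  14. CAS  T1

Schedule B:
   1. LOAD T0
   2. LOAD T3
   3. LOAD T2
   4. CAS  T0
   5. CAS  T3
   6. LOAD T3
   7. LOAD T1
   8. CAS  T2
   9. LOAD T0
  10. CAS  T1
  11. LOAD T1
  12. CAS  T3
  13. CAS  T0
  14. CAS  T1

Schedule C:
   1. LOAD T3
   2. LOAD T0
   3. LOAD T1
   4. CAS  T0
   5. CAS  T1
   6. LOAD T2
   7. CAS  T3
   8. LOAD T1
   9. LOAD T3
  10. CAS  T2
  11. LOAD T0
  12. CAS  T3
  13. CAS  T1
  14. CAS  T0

Tracing schedule B:
1. LOAD T0 → mem=5 r[T0]=5 [LOAD]
2. LOAD T3 → mem=5 r[T3]=5 [LOAD]
3. LOAD T2 → mem=5 r[T2]=5 [LOAD]
4. CAS T0 → mem=6 r[T0]=5 [OK]
5. CAS T3 → mem=6 r[T3]=5 [RETRY]
6. LOAD T3 → mem=6 r[T3]=6 [LOAD]
7. LOAD T1 → mem=6 r[T1]=6 [LOAD]
8. CAS T2 → mem=6 r[T2]=5 [RETRY]
9. LOAD T0 → mem=6 r[T0]=6 [LOAD]
10. CAS T1 → mem=7 r[T1]=6 [OK]
11. LOAD T1 → mem=7 r[T1]=7 [LOAD]
12. CAS T3 → mem=7 r[T3]=6 [RETRY]
13. CAS T0 → mem=7 r[T0]=6 [RETRY]
14. CAS T1 → mem=8 r[T1]=7 [OK]

B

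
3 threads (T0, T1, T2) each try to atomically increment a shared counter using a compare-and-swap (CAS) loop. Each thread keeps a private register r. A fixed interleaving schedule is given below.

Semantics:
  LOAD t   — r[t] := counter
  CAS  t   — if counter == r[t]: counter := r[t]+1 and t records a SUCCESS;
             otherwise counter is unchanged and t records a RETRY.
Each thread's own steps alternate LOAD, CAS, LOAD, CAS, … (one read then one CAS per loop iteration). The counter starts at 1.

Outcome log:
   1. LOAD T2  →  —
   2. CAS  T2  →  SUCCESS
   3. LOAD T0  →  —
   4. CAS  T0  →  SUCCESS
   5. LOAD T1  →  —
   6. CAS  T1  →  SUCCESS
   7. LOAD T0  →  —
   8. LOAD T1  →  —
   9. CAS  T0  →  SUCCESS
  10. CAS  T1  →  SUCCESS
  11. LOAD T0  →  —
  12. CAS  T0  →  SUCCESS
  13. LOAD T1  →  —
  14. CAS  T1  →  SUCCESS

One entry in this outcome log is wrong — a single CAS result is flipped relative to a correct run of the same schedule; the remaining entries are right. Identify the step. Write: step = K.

Re-executing:
T2 LOAD — after: cnt=1, r=1 — load
T2 CAS — after: cnt=2, r=1 — ok
T0 LOAD — after: cnt=2, r=2 — load
T0 CAS — after: cnt=3, r=2 — ok
T1 LOAD — after: cnt=3, r=3 — load
T1 CAS — after: cnt=4, r=3 — ok
T0 LOAD — after: cnt=4, r=4 — load
T1 LOAD — after: cnt=4, r=4 — load
T0 CAS — after: cnt=5, r=4 — ok
T1 CAS — after: cnt=5, r=4 — retry
T0 LOAD — after: cnt=5, r=5 — load
T0 CAS — after: cnt=6, r=5 — ok
T1 LOAD — after: cnt=6, r=6 — load
T1 CAS — after: cnt=7, r=6 — ok
Flip is step 10.

step = 10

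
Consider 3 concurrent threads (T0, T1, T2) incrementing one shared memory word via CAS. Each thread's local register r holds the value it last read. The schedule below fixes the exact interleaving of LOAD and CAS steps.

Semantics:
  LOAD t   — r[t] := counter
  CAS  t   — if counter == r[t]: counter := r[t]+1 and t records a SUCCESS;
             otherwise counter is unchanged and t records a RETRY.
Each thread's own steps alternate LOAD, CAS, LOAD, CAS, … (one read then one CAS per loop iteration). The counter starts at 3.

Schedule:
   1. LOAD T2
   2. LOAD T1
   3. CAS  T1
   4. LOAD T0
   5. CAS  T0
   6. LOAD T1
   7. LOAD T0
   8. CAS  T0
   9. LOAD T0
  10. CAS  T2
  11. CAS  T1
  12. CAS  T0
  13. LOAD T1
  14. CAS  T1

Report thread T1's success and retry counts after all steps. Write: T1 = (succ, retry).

T1 = (2, 1)

   1) LOAD T2:  M=3  r_T2=3
   2) LOAD T1:  M=3  r_T1=3
   3) CAS  T1:  M=4  r_T1=3 ✓
   4) LOAD T0:  M=4  r_T0=4
   5) CAS  T0:  M=5  r_T0=4 ✓
   6) LOAD T1:  M=5  r_T1=5
   7) LOAD T0:  M=5  r_T0=5
   8) CAS  T0:  M=6  r_T0=5 ✓
   9) LOAD T0:  M=6  r_T0=6
  10) CAS  T2:  M=6  r_T2=3 ✗
  11) CAS  T1:  M=6  r_T1=5 ✗
  12) CAS  T0:  M=7  r_T0=6 ✓
  13) LOAD T1:  M=7  r_T1=7
  14) CAS  T1:  M=8  r_T1=7 ✓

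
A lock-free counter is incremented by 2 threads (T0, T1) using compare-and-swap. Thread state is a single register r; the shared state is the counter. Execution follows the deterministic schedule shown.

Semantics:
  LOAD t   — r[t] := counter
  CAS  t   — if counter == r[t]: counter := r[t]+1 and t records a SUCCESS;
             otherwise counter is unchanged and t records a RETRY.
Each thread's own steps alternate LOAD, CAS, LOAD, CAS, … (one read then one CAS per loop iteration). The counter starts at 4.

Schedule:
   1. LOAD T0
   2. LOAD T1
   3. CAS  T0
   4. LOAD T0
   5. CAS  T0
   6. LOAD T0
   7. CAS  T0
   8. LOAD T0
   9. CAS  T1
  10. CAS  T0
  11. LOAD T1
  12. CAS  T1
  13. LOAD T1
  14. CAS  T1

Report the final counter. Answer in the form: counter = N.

counter = 10

1. LOAD T0 → mem=4 r[T0]=4 [LOAD]
2. LOAD T1 → mem=4 r[T1]=4 [LOAD]
3. CAS T0 → mem=5 r[T0]=4 [OK]
4. LOAD T0 → mem=5 r[T0]=5 [LOAD]
5. CAS T0 → mem=6 r[T0]=5 [OK]
6. LOAD T0 → mem=6 r[T0]=6 [LOAD]
7. CAS T0 → mem=7 r[T0]=6 [OK]
8. LOAD T0 → mem=7 r[T0]=7 [LOAD]
9. CAS T1 → mem=7 r[T1]=4 [RETRY]
10. CAS T0 → mem=8 r[T0]=7 [OK]
11. LOAD T1 → mem=8 r[T1]=8 [LOAD]
12. CAS T1 → mem=9 r[T1]=8 [OK]
13. LOAD T1 → mem=9 r[T1]=9 [LOAD]
14. CAS T1 → mem=10 r[T1]=9 [OK]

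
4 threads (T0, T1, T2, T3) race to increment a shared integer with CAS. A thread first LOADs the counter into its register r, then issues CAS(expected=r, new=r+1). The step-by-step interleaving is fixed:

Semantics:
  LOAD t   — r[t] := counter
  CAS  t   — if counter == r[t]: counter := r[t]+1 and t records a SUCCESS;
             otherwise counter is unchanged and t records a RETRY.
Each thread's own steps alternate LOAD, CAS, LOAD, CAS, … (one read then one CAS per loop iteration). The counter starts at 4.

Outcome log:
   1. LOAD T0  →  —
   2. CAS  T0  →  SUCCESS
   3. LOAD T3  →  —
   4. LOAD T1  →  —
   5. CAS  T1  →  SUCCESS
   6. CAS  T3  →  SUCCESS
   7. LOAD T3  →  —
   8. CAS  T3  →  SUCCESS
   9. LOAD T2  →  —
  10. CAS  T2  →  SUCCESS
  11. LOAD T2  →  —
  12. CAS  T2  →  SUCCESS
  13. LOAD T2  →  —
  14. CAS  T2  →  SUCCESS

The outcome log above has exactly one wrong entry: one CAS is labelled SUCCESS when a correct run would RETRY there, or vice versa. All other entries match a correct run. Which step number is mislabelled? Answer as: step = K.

step = 6

Correct run:
1. LOAD T0 → mem=4 r[T0]=4 [LOAD]
2. CAS T0 → mem=5 r[T0]=4 [OK]
3. LOAD T3 → mem=5 r[T3]=5 [LOAD]
4. LOAD T1 → mem=5 r[T1]=5 [LOAD]
5. CAS T1 → mem=6 r[T1]=5 [OK]
6. CAS T3 → mem=6 r[T3]=5 [RETRY]
7. LOAD T3 → mem=6 r[T3]=6 [LOAD]
8. CAS T3 → mem=7 r[T3]=6 [OK]
9. LOAD T2 → mem=7 r[T2]=7 [LOAD]
10. CAS T2 → mem=8 r[T2]=7 [OK]
11. LOAD T2 → mem=8 r[T2]=8 [LOAD]
12. CAS T2 → mem=9 r[T2]=8 [OK]
13. LOAD T2 → mem=9 r[T2]=9 [LOAD]
14. CAS T2 → mem=10 r[T2]=9 [OK]
Log disagrees first at step 6.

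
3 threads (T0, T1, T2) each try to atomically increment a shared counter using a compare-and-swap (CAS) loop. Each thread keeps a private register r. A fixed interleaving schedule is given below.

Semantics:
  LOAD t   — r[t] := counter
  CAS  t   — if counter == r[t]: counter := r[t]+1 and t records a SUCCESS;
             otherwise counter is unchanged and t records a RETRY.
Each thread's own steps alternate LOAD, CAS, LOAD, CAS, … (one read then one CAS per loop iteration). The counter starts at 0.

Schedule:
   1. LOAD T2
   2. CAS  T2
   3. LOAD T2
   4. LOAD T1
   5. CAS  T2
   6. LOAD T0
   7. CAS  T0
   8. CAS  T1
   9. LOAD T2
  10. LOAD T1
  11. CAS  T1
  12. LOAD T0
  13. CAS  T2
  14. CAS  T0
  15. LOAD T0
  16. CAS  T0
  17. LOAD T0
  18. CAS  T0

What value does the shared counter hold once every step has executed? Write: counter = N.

step 1: T2 LOAD ⇒ load; ctr=0 reg=0
step 2: T2 CAS ⇒ ok; ctr=1 reg=0
step 3: T2 LOAD ⇒ load; ctr=1 reg=1
step 4: T1 LOAD ⇒ load; ctr=1 reg=1
step 5: T2 CAS ⇒ ok; ctr=2 reg=1
step 6: T0 LOAD ⇒ load; ctr=2 reg=2
step 7: T0 CAS ⇒ ok; ctr=3 reg=2
step 8: T1 CAS ⇒ retry; ctr=3 reg=1
step 9: T2 LOAD ⇒ load; ctr=3 reg=3
step 10: T1 LOAD ⇒ load; ctr=3 reg=3
step 11: T1 CAS ⇒ ok; ctr=4 reg=3
step 12: T0 LOAD ⇒ load; ctr=4 reg=4
step 13: T2 CAS ⇒ retry; ctr=4 reg=3
step 14: T0 CAS ⇒ ok; ctr=5 reg=4
step 15: T0 LOAD ⇒ load; ctr=5 reg=5
step 16: T0 CAS ⇒ ok; ctr=6 reg=5
step 17: T0 LOAD ⇒ load; ctr=6 reg=6
step 18: T0 CAS ⇒ ok; ctr=7 reg=6

counter = 7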